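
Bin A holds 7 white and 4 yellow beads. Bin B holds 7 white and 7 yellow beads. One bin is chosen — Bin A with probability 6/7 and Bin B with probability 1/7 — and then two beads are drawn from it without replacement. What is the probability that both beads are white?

From Bin A: P(both white) = (7/11)(6/10) = 21/55.
From Bin B: P(both white) = (7/14)(6/13) = 3/13.
Total probability = (6/7)(21/55) + (1/7)(3/13) = 1803/5005.

1803/5005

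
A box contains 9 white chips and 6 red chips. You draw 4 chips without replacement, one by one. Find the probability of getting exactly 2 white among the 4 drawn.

One ordering (white drawn first) has probability 9/15 × 8/14 × 6/13 × 5/12 = 2160/32760 = 6/91.
There are C(4,2) = 6 such orderings, each equally likely, so P = 6 × 6/91 = 36/91.

36/91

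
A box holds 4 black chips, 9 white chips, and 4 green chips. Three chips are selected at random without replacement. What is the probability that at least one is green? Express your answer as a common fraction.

197/340

P(no green) = 13/17 × 12/16 × 11/15 = 1716/4080 = 143/340.
P(at least one) = 1 − 143/340 = 197/340.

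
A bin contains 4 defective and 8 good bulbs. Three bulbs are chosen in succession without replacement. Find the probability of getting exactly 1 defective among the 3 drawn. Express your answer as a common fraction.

28/55

One ordering (defective drawn first) has probability 4/12 × 8/11 × 7/10 = 224/1320 = 28/165.
There are C(3,1) = 3 such orderings, each equally likely, so P = 3 × 28/165 = 28/55.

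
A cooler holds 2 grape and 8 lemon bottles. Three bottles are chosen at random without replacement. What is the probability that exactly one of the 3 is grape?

One ordering (grape drawn first) has probability 2/10 × 8/9 × 7/8 = 112/720 = 7/45.
There are C(3,1) = 3 such orderings, each equally likely, so P = 3 × 7/45 = 7/15.

7/15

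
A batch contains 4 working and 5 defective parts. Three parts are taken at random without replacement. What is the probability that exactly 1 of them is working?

10/21

One ordering (working drawn first) has probability 4/9 × 5/8 × 4/7 = 80/504 = 10/63.
There are C(3,1) = 3 such orderings, each equally likely, so P = 3 × 10/63 = 10/21.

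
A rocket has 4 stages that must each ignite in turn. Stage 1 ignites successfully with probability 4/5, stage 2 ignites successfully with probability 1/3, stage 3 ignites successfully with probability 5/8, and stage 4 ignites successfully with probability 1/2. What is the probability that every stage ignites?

1/12

The events are sequential, so multiply the conditional probabilities:
P = 4/5 × 1/3 × 5/8 × 1/2 = 20/240 = 1/12.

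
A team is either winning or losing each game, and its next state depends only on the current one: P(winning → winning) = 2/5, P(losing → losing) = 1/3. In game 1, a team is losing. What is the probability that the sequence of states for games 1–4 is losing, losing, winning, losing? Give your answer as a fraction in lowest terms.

2/15

Game 1 is given. For each transition, use the conditional probability from the current state:
P(losing | losing) = 1/3; P(winning | losing) = 2/3; P(losing | winning) = 3/5.
P = 1/3 × 2/3 × 3/5 = 6/45 = 2/15.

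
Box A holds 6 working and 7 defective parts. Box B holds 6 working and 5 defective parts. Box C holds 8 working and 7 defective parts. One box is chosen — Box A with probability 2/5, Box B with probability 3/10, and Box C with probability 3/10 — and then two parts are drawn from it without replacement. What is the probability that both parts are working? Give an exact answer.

From Box A: P(both working) = (6/13)(5/12) = 5/26.
From Box B: P(both working) = (6/11)(5/10) = 3/11.
From Box C: P(both working) = (8/15)(7/14) = 4/15.
Total probability = (2/5)(5/26) + (3/10)(3/11) + (3/10)(4/15) = 1707/7150.

1707/7150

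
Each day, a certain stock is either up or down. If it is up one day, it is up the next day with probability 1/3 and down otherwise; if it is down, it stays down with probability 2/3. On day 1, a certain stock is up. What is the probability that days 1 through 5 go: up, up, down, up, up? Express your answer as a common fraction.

Day 1 is given. For each transition, use the conditional probability from the current state:
P(up | up) = 1/3; P(down | up) = 2/3; P(up | down) = 1/3; P(up | up) = 1/3.
P = 1/3 × 2/3 × 1/3 × 1/3 = 2/81.

2/81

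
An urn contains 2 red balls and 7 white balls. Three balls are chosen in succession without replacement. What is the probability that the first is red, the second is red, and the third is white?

Chain rule:
P = 2/9 × 1/8 × 7/7 = 14/504 = 1/36.

1/36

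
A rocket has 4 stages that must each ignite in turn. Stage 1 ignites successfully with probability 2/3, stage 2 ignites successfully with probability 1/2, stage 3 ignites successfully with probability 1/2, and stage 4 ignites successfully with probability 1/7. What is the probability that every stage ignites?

Each stage is reached only if all earlier stages succeed, so
P = 2/3 × 1/2 × 1/2 × 1/7 = 2/84 = 1/42.

1/42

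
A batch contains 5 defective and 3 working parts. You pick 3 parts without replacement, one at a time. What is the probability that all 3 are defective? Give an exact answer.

P(every draw is defective) = 5/8 × 4/7 × 3/6 = 60/336 = 5/28.

5/28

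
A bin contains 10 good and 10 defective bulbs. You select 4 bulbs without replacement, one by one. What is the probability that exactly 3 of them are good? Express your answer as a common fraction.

80/323

One ordering (good drawn first) has probability 10/20 × 9/19 × 8/18 × 10/17 = 7200/116280 = 20/323.
There are C(4,3) = 4 such orderings, each equally likely, so P = 4 × 20/323 = 80/323.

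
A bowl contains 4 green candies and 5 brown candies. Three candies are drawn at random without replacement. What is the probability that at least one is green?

P(no green) = 5/9 × 4/8 × 3/7 = 60/504 = 5/42.
P(at least one) = 1 − 5/42 = 37/42.

37/42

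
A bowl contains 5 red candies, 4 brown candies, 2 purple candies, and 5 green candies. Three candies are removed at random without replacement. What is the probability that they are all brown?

P(every draw is brown) = 4/16 × 3/15 × 2/14 = 24/3360 = 1/140.

1/140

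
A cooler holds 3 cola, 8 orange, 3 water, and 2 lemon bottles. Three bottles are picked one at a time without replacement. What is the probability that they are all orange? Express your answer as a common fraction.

P(every draw is orange) = 8/16 × 7/15 × 6/14 = 336/3360 = 1/10.

1/10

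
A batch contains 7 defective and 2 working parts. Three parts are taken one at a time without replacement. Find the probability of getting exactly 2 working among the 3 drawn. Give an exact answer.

One ordering (working drawn first) has probability 2/9 × 1/8 × 7/7 = 14/504 = 1/36.
There are C(3,2) = 3 such orderings, each equally likely, so P = 3 × 1/36 = 1/12.

1/12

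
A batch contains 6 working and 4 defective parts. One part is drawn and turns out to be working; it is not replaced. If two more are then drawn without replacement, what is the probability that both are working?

5/18

With the first part removed, 5 working remain out of 9.
P = 5/9 × 4/8 = 20/72 = 5/18.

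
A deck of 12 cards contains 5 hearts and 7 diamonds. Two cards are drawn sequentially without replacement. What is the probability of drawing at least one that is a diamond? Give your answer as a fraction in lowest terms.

28/33

P(no diamonds) = 5/12 × 4/11 = 20/132 = 5/33.
P(at least one) = 1 − 5/33 = 28/33.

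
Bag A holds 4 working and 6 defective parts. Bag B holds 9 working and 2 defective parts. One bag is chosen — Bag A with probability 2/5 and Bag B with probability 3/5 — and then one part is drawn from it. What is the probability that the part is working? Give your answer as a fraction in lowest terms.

179/275

From Bag A: P(working) = 4/10.
From Bag B: P(working) = 9/11.
Total probability = (2/5)(4/10) + (3/5)(9/11) = 179/275.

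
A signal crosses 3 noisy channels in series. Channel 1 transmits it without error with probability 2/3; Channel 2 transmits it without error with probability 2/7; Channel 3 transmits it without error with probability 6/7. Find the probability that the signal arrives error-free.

The events are sequential, so multiply the conditional probabilities:
P = 2/3 × 2/7 × 6/7 = 24/147 = 8/49.

8/49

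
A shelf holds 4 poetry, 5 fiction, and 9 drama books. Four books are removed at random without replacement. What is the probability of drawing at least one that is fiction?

P(no fiction) = 13/18 × 12/17 × 11/16 × 10/15 = 17160/73440 = 143/612.
P(at least one) = 1 − 143/612 = 469/612.

469/612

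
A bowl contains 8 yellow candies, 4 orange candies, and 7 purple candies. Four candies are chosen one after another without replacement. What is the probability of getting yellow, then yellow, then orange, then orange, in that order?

Each draw changes the counts, so multiply the conditional probabilities along the sequence:
P = 8/19 × 7/18 × 4/17 × 3/16 = 672/93024 = 7/969.

7/969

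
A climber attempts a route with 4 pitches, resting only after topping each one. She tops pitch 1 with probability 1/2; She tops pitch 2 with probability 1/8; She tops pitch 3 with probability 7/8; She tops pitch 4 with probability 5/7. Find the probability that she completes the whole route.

Each stage is reached only if all earlier stages succeed, so
P = 1/2 × 1/8 × 7/8 × 5/7 = 35/896 = 5/128.

5/128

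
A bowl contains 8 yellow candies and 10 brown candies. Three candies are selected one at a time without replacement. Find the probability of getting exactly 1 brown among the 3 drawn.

One ordering (brown drawn first) has probability 10/18 × 8/17 × 7/16 = 560/4896 = 35/306.
There are C(3,1) = 3 such orderings, each equally likely, so P = 3 × 35/306 = 35/102.

35/102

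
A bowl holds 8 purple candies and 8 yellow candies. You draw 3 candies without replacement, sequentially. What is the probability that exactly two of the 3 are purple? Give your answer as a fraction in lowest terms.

One ordering (purple drawn first) has probability 8/16 × 7/15 × 8/14 = 448/3360 = 2/15.
There are C(3,2) = 3 such orderings, each equally likely, so P = 3 × 2/15 = 2/5.

2/5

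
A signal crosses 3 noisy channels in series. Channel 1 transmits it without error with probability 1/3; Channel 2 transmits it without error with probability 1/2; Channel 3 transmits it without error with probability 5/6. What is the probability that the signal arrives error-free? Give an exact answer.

Multiplying along the chain,
P = 1/3 × 1/2 × 5/6 = 5/36.

5/36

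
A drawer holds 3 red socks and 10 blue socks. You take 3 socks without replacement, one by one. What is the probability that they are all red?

1/286

P(all red) = 3/13 × 2/12 × 1/11 = 6/1716 = 1/286.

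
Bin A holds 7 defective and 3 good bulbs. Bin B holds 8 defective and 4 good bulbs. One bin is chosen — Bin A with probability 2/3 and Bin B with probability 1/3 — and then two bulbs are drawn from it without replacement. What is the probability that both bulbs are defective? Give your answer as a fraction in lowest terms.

224/495

From Bin A: P(both defective) = (7/10)(6/9) = 7/15.
From Bin B: P(both defective) = (8/12)(7/11) = 14/33.
Total probability = (2/3)(7/15) + (1/3)(14/33) = 224/495.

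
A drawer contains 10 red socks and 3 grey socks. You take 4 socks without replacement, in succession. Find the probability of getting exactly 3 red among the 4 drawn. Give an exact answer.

One ordering (red drawn first) has probability 10/13 × 9/12 × 8/11 × 3/10 = 2160/17160 = 18/143.
There are C(4,3) = 4 such orderings, each equally likely, so P = 4 × 18/143 = 72/143.

72/143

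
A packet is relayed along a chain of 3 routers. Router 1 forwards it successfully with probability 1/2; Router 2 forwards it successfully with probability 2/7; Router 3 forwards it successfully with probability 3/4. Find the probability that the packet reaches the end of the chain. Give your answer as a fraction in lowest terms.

3/28

The events are sequential, so multiply the conditional probabilities:
P = 1/2 × 2/7 × 3/4 = 6/56 = 3/28.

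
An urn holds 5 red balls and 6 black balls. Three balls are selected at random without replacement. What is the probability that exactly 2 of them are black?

One ordering (black drawn first) has probability 6/11 × 5/10 × 5/9 = 150/990 = 5/33.
There are C(3,2) = 3 such orderings, each equally likely, so P = 3 × 5/33 = 5/11.

5/11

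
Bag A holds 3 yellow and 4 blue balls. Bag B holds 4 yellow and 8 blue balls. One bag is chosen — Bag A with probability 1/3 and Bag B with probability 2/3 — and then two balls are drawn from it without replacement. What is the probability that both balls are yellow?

From Bag A: P(both yellow) = (3/7)(2/6) = 1/7.
From Bag B: P(both yellow) = (4/12)(3/11) = 1/11.
Total probability = (1/3)(1/7) + (2/3)(1/11) = 25/231.

25/231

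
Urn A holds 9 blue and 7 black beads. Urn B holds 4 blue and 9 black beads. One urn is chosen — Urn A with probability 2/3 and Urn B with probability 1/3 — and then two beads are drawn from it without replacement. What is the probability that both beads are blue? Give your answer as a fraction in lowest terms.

From Urn A: P(both blue) = (9/16)(8/15) = 3/10.
From Urn B: P(both blue) = (4/13)(3/12) = 1/13.
Total probability = (2/3)(3/10) + (1/3)(1/13) = 44/195.

44/195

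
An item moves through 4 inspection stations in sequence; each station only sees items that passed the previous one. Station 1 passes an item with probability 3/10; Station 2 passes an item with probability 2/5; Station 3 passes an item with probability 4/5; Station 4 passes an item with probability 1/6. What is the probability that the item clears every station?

2/125

Each stage is reached only if all earlier stages succeed, so
P = 3/10 × 2/5 × 4/5 × 1/6 = 24/1500 = 2/125.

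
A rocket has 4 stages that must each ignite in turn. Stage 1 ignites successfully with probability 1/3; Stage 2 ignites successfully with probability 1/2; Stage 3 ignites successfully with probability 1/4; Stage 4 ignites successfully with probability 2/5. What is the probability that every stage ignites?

1/60

Multiplying along the chain,
P = 1/3 × 1/2 × 1/4 × 2/5 = 2/120 = 1/60.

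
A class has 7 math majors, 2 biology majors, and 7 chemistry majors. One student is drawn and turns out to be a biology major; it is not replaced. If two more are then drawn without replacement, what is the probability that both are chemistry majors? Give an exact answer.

After the first draw, 7 of the remaining 15 students are chemistry majors.
P = 7/15 × 6/14 = 42/210 = 1/5.

1/5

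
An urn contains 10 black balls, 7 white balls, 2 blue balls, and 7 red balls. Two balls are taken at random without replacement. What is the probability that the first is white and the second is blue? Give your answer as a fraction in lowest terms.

Each draw changes the counts, so multiply the conditional probabilities along the sequence:
P = 7/26 × 2/25 = 14/650 = 7/325.

7/325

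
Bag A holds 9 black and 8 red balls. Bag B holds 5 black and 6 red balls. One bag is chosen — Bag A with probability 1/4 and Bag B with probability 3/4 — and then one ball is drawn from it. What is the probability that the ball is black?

From Bag A: P(black) = 9/17.
From Bag B: P(black) = 5/11.
Total probability = (1/4)(9/17) + (3/4)(5/11) = 177/374.

177/374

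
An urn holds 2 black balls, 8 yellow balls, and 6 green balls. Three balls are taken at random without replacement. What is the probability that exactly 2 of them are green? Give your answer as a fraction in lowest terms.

15/56

One ordering (green drawn first) has probability 6/16 × 5/15 × 10/14 = 300/3360 = 5/56.
There are C(3,2) = 3 such orderings, each equally likely, so P = 3 × 5/56 = 15/56.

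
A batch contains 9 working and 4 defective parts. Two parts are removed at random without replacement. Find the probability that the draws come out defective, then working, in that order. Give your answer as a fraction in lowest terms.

Multiply the probability of each draw given the previous ones:
P = 4/13 × 9/12 = 36/156 = 3/13.

3/13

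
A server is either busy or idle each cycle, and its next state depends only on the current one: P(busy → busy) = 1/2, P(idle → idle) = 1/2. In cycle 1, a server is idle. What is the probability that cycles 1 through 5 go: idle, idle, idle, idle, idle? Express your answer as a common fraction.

1/16

Cycle 1 is given. For each transition, use the conditional probability from the current state:
P(idle | idle) = 1/2; P(idle | idle) = 1/2; P(idle | idle) = 1/2; P(idle | idle) = 1/2.
P = 1/2 × 1/2 × 1/2 × 1/2 = 1/16.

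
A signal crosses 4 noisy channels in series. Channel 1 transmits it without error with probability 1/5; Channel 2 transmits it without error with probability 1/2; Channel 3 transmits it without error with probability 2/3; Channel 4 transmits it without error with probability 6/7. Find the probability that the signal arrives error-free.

2/35

The events are sequential, so multiply the conditional probabilities:
P = 1/5 × 1/2 × 2/3 × 6/7 = 12/210 = 2/35.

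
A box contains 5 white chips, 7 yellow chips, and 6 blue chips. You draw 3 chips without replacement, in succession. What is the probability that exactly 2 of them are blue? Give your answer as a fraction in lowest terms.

One ordering (blue drawn first) has probability 6/18 × 5/17 × 12/16 = 360/4896 = 5/68.
There are C(3,2) = 3 such orderings, each equally likely, so P = 3 × 5/68 = 15/68.

15/68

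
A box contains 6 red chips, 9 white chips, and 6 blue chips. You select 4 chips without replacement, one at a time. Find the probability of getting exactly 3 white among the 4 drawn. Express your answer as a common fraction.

16/95

One ordering (white drawn first) has probability 9/21 × 8/20 × 7/19 × 12/18 = 6048/143640 = 4/95.
There are C(4,3) = 4 such orderings, each equally likely, so P = 4 × 4/95 = 16/95.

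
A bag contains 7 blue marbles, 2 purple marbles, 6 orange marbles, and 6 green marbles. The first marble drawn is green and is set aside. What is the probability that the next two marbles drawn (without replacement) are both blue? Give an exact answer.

21/190

After the first draw, 7 of the remaining 20 marbles are blue.
P = 7/20 × 6/19 = 42/380 = 21/190.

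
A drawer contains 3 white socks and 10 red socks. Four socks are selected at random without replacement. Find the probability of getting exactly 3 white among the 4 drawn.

One ordering (white drawn first) has probability 3/13 × 2/12 × 1/11 × 10/10 = 60/17160 = 1/286.
There are C(4,3) = 4 such orderings, each equally likely, so P = 4 × 1/286 = 2/143.

2/143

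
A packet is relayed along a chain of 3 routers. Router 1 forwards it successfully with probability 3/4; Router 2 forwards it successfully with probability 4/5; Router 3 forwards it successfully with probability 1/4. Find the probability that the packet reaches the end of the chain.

3/20

Each stage is reached only if all earlier stages succeed, so
P = 3/4 × 4/5 × 1/4 = 12/80 = 3/20.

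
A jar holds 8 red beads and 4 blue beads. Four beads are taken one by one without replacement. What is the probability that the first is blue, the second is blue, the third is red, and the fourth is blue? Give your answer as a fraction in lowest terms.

Chain rule:
P = 4/12 × 3/11 × 8/10 × 2/9 = 192/11880 = 8/495.

8/495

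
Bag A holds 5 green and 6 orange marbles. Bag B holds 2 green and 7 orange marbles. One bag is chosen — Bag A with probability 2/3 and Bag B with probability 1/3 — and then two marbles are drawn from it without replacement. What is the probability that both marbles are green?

From Bag A: P(both green) = (5/11)(4/10) = 2/11.
From Bag B: P(both green) = (2/9)(1/8) = 1/36.
Total probability = (2/3)(2/11) + (1/3)(1/36) = 155/1188.

155/1188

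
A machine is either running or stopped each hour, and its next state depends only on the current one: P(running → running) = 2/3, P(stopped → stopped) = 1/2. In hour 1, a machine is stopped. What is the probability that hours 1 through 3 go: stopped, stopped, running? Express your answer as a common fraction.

Hour 1 is given. For each transition, use the conditional probability from the current state:
P(stopped | stopped) = 1/2; P(running | stopped) = 1/2.
P = 1/2 × 1/2 = 1/4.

1/4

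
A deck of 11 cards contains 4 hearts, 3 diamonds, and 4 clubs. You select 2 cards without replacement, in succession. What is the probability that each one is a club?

6/55

P(every draw is a club) = 4/11 × 3/10 = 12/110 = 6/55.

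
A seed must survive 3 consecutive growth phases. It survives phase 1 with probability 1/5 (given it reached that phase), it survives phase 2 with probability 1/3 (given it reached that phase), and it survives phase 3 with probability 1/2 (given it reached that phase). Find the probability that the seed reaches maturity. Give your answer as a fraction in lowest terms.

The events are sequential, so multiply the conditional probabilities:
P = 1/5 × 1/3 × 1/2 = 1/30.

1/30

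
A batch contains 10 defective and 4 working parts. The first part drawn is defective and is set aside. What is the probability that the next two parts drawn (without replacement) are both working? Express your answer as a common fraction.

1/13

After the first draw, 4 of the remaining 13 parts are working.
P = 4/13 × 3/12 = 12/156 = 1/13.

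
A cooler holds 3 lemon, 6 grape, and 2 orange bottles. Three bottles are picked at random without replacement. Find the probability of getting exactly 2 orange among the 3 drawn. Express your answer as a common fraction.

One ordering (orange drawn first) has probability 2/11 × 1/10 × 9/9 = 18/990 = 1/55.
There are C(3,2) = 3 such orderings, each equally likely, so P = 3 × 1/55 = 3/55.

3/55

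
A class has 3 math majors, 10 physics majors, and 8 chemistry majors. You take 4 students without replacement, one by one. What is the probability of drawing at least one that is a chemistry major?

P(no chemistry majors) = 13/21 × 12/20 × 11/19 × 10/18 = 17160/143640 = 143/1197.
P(at least one) = 1 − 143/1197 = 1054/1197.

1054/1197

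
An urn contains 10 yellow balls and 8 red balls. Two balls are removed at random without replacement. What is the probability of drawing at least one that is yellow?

125/153

P(no yellow) = 8/18 × 7/17 = 56/306 = 28/153.
P(at least one) = 1 − 28/153 = 125/153.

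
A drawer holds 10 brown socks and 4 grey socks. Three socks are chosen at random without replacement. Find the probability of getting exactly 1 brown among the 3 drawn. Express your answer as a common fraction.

One ordering (brown drawn first) has probability 10/14 × 4/13 × 3/12 = 120/2184 = 5/91.
There are C(3,1) = 3 such orderings, each equally likely, so P = 3 × 5/91 = 15/91.

15/91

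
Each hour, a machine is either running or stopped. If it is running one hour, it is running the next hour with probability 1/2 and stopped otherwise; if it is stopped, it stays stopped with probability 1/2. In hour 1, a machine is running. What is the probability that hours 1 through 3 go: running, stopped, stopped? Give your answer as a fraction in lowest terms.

Hour 1 is given. For each transition, use the conditional probability from the current state:
P(stopped | running) = 1/2; P(stopped | stopped) = 1/2.
P = 1/2 × 1/2 = 1/4.

1/4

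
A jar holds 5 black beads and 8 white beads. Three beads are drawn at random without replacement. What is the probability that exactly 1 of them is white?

40/143

One ordering (white drawn first) has probability 8/13 × 5/12 × 4/11 = 160/1716 = 40/429.
There are C(3,1) = 3 such orderings, each equally likely, so P = 3 × 40/429 = 40/143.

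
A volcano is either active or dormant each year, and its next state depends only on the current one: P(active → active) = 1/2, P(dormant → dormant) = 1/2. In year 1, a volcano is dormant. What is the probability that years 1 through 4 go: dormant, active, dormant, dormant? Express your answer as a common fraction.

Year 1 is given. For each transition, use the conditional probability from the current state:
P(active | dormant) = 1/2; P(dormant | active) = 1/2; P(dormant | dormant) = 1/2.
P = 1/2 × 1/2 × 1/2 = 1/8.

1/8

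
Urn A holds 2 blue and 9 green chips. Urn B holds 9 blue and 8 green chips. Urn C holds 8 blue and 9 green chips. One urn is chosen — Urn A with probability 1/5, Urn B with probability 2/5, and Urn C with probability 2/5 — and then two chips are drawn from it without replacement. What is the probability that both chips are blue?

897/4675

From Urn A: P(both blue) = (2/11)(1/10) = 1/55.
From Urn B: P(both blue) = (9/17)(8/16) = 9/34.
From Urn C: P(both blue) = (8/17)(7/16) = 7/34.
Total probability = (1/5)(1/55) + (2/5)(9/34) + (2/5)(7/34) = 897/4675.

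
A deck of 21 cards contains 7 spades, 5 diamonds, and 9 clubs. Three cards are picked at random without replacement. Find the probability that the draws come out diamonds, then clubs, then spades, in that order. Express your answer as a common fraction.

Multiply the probability of each draw given the previous ones:
P = 5/21 × 9/20 × 7/19 = 315/7980 = 3/76.

3/76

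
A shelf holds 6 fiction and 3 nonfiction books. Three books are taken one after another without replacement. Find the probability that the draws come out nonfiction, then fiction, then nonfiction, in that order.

1/14

Multiply the probability of each draw given the previous ones:
P = 3/9 × 6/8 × 2/7 = 36/504 = 1/14.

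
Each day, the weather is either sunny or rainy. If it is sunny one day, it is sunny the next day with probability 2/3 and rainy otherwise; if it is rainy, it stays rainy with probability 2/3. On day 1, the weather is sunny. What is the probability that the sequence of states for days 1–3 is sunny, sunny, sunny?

Day 1 is given. For each transition, use the conditional probability from the current state:
P(sunny | sunny) = 2/3; P(sunny | sunny) = 2/3.
P = 2/3 × 2/3 = 4/9.

4/9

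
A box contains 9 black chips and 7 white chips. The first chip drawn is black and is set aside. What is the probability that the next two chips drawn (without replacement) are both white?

1/5

After the first draw, 7 of the remaining 15 chips are white.
P = 7/15 × 6/14 = 42/210 = 1/5.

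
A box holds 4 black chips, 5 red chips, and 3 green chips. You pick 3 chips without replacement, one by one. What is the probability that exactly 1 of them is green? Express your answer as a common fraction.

One ordering (green drawn first) has probability 3/12 × 9/11 × 8/10 = 216/1320 = 9/55.
There are C(3,1) = 3 such orderings, each equally likely, so P = 3 × 9/55 = 27/55.

27/55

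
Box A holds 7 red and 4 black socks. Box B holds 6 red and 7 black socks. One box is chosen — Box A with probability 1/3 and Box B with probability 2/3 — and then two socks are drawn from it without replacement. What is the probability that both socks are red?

From Box A: P(both red) = (7/11)(6/10) = 21/55.
From Box B: P(both red) = (6/13)(5/12) = 5/26.
Total probability = (1/3)(21/55) + (2/3)(5/26) = 548/2145.

548/2145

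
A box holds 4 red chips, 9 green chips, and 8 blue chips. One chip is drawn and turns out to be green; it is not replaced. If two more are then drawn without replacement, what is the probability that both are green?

14/95

With the first chip removed, 8 green remain out of 20.
P = 8/20 × 7/19 = 56/380 = 14/95.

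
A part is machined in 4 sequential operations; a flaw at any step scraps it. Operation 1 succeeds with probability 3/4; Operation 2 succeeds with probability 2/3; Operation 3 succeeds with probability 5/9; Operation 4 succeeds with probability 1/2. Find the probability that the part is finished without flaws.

5/36

The events are sequential, so multiply the conditional probabilities:
P = 3/4 × 2/3 × 5/9 × 1/2 = 30/216 = 5/36.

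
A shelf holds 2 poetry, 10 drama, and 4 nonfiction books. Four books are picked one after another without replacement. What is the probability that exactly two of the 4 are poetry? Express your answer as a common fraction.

1/20

One ordering (poetry drawn first) has probability 2/16 × 1/15 × 14/14 × 13/13 = 364/43680 = 1/120.
There are C(4,2) = 6 such orderings, each equally likely, so P = 6 × 1/120 = 1/20.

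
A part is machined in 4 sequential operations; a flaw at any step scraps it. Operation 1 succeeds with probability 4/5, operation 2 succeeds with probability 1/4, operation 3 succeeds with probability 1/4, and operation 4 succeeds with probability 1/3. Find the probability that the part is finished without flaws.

The events are sequential, so multiply the conditional probabilities:
P = 4/5 × 1/4 × 1/4 × 1/3 = 4/240 = 1/60.

1/60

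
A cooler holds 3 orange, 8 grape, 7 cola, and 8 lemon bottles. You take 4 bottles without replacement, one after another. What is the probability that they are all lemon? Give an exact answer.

P(all lemon) = 8/26 × 7/25 × 6/24 × 5/23 = 1680/358800 = 7/1495.

7/1495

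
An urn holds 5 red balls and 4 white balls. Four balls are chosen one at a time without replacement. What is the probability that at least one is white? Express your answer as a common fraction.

121/126

P(no white) = 5/9 × 4/8 × 3/7 × 2/6 = 120/3024 = 5/126.
P(at least one) = 1 − 5/126 = 121/126.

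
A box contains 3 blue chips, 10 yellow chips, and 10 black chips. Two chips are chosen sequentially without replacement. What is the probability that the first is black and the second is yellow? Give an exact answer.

50/253

Each draw changes the counts, so multiply the conditional probabilities along the sequence:
P = 10/23 × 10/22 = 100/506 = 50/253.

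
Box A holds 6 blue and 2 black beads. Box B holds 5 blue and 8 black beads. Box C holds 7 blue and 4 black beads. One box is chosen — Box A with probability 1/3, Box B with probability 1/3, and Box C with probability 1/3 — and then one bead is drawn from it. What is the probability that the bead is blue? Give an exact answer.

From Box A: P(blue) = 6/8.
From Box B: P(blue) = 5/13.
From Box C: P(blue) = 7/11.
Total probability = (1/3)(6/8) + (1/3)(5/13) + (1/3)(7/11) = 1013/1716.

1013/1716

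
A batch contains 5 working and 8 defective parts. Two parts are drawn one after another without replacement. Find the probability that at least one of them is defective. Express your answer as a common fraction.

34/39

P(no defective) = 5/13 × 4/12 = 20/156 = 5/39.
P(at least one) = 1 − 5/39 = 34/39.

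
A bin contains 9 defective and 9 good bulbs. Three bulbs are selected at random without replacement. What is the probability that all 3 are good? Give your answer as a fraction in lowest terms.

7/68

P = 9/18 × 8/17 × 7/16 = 504/4896 = 7/68.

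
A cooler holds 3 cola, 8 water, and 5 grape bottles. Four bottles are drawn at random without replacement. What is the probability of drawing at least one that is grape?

149/182

P(no grape) = 11/16 × 10/15 × 9/14 × 8/13 = 7920/43680 = 33/182.
P(at least one) = 1 − 33/182 = 149/182.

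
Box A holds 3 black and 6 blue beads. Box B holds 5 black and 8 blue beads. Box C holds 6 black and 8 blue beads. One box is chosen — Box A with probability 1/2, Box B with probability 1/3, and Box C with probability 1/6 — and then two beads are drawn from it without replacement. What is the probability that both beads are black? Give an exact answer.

From Box A: P(both black) = (3/9)(2/8) = 1/12.
From Box B: P(both black) = (5/13)(4/12) = 5/39.
From Box C: P(both black) = (6/14)(5/13) = 15/91.
Total probability = (1/2)(1/12) + (1/3)(5/39) + (1/6)(15/91) = 733/6552.

733/6552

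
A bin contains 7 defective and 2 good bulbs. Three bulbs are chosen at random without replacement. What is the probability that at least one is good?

P(no good) = 7/9 × 6/8 × 5/7 = 210/504 = 5/12.
P(at least one) = 1 − 5/12 = 7/12.

7/12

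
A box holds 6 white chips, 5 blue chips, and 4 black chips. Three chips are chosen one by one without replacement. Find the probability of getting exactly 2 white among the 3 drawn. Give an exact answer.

One ordering (white drawn first) has probability 6/15 × 5/14 × 9/13 = 270/2730 = 9/91.
There are C(3,2) = 3 such orderings, each equally likely, so P = 3 × 9/91 = 27/91.

27/91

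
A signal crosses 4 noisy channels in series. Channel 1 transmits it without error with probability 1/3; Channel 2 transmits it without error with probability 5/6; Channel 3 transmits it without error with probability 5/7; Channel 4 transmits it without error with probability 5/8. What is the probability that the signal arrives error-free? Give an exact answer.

125/1008

Multiplying along the chain,
P = 1/3 × 5/6 × 5/7 × 5/8 = 125/1008.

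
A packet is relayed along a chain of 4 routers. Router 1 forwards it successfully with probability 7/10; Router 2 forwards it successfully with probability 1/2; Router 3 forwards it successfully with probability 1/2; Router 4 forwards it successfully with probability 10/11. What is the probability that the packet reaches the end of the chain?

7/44

The events are sequential, so multiply the conditional probabilities:
P = 7/10 × 1/2 × 1/2 × 10/11 = 70/440 = 7/44.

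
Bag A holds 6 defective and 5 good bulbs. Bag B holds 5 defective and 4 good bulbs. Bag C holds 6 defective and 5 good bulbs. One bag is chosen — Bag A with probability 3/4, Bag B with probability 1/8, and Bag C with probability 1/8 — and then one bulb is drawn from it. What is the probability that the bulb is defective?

From Bag A: P(defective) = 6/11.
From Bag B: P(defective) = 5/9.
From Bag C: P(defective) = 6/11.
Total probability = (3/4)(6/11) + (1/8)(5/9) + (1/8)(6/11) = 433/792.

433/792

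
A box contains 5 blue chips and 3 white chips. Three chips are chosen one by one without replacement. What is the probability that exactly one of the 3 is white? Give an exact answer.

One ordering (white drawn first) has probability 3/8 × 5/7 × 4/6 = 60/336 = 5/28.
There are C(3,1) = 3 such orderings, each equally likely, so P = 3 × 5/28 = 15/28.

15/28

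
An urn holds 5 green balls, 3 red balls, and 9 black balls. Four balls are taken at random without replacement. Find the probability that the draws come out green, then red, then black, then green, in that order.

Multiply the probability of each draw given the previous ones:
P = 5/17 × 3/16 × 9/15 × 4/14 = 540/57120 = 9/952.

9/952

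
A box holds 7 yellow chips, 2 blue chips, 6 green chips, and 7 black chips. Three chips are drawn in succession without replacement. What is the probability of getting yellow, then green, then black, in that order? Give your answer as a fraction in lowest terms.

7/220

Multiply the probability of each draw given the previous ones:
P = 7/22 × 6/21 × 7/20 = 294/9240 = 7/220.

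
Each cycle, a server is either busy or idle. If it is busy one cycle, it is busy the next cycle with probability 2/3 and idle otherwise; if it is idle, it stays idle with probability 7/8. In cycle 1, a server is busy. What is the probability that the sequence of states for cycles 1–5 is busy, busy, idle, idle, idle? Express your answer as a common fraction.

49/288

Cycle 1 is given. For each transition, use the conditional probability from the current state:
P(busy | busy) = 2/3; P(idle | busy) = 1/3; P(idle | idle) = 7/8; P(idle | idle) = 7/8.
P = 2/3 × 1/3 × 7/8 × 7/8 = 98/576 = 49/288.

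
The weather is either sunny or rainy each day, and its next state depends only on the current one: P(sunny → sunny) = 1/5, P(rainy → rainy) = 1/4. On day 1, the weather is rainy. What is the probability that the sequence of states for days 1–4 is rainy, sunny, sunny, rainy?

3/25

Day 1 is given. For each transition, use the conditional probability from the current state:
P(sunny | rainy) = 3/4; P(sunny | sunny) = 1/5; P(rainy | sunny) = 4/5.
P = 3/4 × 1/5 × 4/5 = 12/100 = 3/25.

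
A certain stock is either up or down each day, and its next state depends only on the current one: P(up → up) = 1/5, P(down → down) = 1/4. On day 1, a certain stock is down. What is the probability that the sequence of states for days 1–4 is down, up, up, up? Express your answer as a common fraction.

Day 1 is given. For each transition, use the conditional probability from the current state:
P(up | down) = 3/4; P(up | up) = 1/5; P(up | up) = 1/5.
P = 3/4 × 1/5 × 1/5 = 3/100.

3/100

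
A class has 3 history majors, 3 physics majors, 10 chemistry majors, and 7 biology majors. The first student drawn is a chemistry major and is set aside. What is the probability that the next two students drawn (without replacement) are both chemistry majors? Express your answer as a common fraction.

12/77

After the first draw, 9 of the remaining 22 students are chemistry majors.
P = 9/22 × 8/21 = 72/462 = 12/77.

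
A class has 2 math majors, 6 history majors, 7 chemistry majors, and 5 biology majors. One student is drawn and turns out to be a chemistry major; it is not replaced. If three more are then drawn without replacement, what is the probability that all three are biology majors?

With the first student removed, 5 biology majors remain out of 19.
P = 5/19 × 4/18 × 3/17 = 60/5814 = 10/969.

10/969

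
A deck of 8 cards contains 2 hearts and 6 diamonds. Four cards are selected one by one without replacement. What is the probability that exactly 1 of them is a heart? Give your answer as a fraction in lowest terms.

One ordering (a heart drawn first) has probability 2/8 × 6/7 × 5/6 × 4/5 = 240/1680 = 1/7.
There are C(4,1) = 4 such orderings, each equally likely, so P = 4 × 1/7 = 4/7.

4/7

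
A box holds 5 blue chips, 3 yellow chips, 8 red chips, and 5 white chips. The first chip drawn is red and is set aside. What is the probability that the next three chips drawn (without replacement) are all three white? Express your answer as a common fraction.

1/114

With the first chip removed, 5 white remain out of 20.
P = 5/20 × 4/19 × 3/18 = 60/6840 = 1/114.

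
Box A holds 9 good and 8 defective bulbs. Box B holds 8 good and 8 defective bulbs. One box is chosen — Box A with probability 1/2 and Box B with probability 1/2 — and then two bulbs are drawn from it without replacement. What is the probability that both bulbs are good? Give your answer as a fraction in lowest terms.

From Box A: P(both good) = (9/17)(8/16) = 9/34.
From Box B: P(both good) = (8/16)(7/15) = 7/30.
Total probability = (1/2)(9/34) + (1/2)(7/30) = 127/510.

127/510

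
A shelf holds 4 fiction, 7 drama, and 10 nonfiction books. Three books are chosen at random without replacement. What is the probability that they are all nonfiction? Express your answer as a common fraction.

P(every draw is nonfiction) = 10/21 × 9/20 × 8/19 = 720/7980 = 12/133.

12/133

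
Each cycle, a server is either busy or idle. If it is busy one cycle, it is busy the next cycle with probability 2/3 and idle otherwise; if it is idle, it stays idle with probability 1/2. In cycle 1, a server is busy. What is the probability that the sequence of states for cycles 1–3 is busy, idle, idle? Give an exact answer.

Cycle 1 is given. For each transition, use the conditional probability from the current state:
P(idle | busy) = 1/3; P(idle | idle) = 1/2.
P = 1/3 × 1/2 = 1/6.

1/6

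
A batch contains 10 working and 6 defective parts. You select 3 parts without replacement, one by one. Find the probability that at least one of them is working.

P(no working) = 6/16 × 5/15 × 4/14 = 120/3360 = 1/28.
P(at least one) = 1 − 1/28 = 27/28.

27/28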